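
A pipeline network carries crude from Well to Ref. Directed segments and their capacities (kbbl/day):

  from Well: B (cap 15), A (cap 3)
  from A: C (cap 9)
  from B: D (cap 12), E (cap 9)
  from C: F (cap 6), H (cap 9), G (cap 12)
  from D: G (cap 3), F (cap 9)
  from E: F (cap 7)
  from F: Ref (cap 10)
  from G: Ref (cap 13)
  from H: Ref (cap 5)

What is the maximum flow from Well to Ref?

16

Augment Well→A→C→F→Ref: bottleneck 3, flow now 3.
Augment Well→B→D→F→Ref: bottleneck 7, flow now 10.
Augment Well→B→D→G→Ref: bottleneck 3, flow now 13.
Augment Well→B→D→F→C→G→Ref: bottleneck 2, flow now 15. (uses reverse residual edge)
Augment Well→B→E→F→C→G→Ref: bottleneck 1, flow now 16. (uses reverse residual edge)
No augmenting path remains; maximum flow = 16.
In the residual graph, reachable from Well: {Well, B, D, E, F}.
Min-cut edges: Well→A (3), D→G (3), F→Ref (10); capacity 3 + 3 + 10 = 16.
This cut is saturated, so no flow can exceed 16.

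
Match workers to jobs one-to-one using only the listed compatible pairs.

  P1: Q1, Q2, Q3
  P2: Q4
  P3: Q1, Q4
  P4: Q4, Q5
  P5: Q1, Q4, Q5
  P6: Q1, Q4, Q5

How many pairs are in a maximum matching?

4

Unit-capacity flow: source→left, listed edges, right→sink; max matching = max flow.
Augmenting path P1→Q1 (+1); matched 1.
Augmenting path P2→Q4 (+1); matched 2.
Augmenting path P4→Q5 (+1); matched 3.
Augmenting path P3→Q1→P1→Q2 (+1); matched 4.
No augmenting path remains; maximum matching = 4.
König certificate: {P1, Q1, Q4, Q5} is a vertex cover of size 4 (every listed pair touches it), so no matching can be larger.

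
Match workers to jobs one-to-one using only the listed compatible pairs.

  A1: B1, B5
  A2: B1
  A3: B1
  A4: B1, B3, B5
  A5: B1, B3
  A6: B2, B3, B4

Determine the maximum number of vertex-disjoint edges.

4

Unit-capacity flow: source→left, listed edges, right→sink; max matching = max flow.
Augmenting path A1→B1 (+1); matched 1.
Augmenting path A4→B3 (+1); matched 2.
Augmenting path A6→B2 (+1); matched 3.
Augmenting path A2→B1→A1→B5 (+1); matched 4.
No augmenting path remains; maximum matching = 4.
König certificate: {A6, B1, B3, B5} is a vertex cover of size 4 (every listed pair touches it), so no matching can be larger.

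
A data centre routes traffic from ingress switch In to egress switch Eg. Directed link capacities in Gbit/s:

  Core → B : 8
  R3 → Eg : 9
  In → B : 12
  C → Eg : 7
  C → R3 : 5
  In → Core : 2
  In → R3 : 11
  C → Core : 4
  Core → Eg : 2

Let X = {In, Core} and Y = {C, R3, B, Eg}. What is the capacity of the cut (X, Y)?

33

Edges leaving {In, Core}: In→R3 (11), In→B (12), Core→B (8), Core→Eg (2).
Cut capacity = 11 + 12 + 8 + 2 = 33.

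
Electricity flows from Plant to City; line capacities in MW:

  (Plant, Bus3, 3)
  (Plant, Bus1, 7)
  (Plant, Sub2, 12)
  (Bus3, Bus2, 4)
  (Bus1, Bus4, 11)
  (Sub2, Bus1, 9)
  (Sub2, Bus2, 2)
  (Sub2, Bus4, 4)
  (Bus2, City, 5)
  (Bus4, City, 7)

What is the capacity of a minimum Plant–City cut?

12

Augment Plant→Bus3→Bus2→City: bottleneck 3, flow now 3.
Augment Plant→Bus1→Bus4→City: bottleneck 7, flow now 10.
Augment Plant→Sub2→Bus2→City: bottleneck 2, flow now 12.
No augmenting path remains; maximum flow = 12.
By max-flow min-cut, the minimum cut capacity equals the max flow.
In the residual graph, reachable from Plant: {Plant, Bus1, Sub2, Bus4}.
Min-cut edges: Plant→Bus3 (3), Sub2→Bus2 (2), Bus4→City (7); capacity 3 + 2 + 7 = 12.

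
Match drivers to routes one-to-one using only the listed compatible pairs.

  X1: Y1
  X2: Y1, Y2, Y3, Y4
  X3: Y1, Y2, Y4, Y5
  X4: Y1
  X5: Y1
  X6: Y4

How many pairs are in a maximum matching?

4

Unit-capacity flow: source→left, listed edges, right→sink; max matching = max flow.
Augmenting path X1→Y1 (+1); matched 1.
Augmenting path X2→Y2 (+1); matched 2.
Augmenting path X3→Y4 (+1); matched 3.
Augmenting path X6→Y4→X3→Y5 (+1); matched 4.
No augmenting path remains; maximum matching = 4.
König certificate: {X2, X3, X6, Y1} is a vertex cover of size 4 (every listed pair touches it), so no matching can be larger.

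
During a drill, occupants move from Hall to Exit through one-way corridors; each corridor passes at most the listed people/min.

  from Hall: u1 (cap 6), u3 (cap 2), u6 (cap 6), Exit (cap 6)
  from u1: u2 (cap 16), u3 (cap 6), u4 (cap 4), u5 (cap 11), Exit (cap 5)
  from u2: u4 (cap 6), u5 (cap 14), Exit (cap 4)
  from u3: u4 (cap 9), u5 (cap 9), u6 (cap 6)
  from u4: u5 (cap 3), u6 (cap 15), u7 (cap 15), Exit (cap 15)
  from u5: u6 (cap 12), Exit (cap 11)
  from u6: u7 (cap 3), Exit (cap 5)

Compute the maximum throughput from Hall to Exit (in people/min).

19

Augment Hall→Exit: bottleneck 6, flow now 6.
Augment Hall→u1→Exit: bottleneck 5, flow now 11.
Augment Hall→u6→Exit: bottleneck 5, flow now 16.
Augment Hall→u1→u2→Exit: bottleneck 1, flow now 17.
Augment Hall→u3→u4→Exit: bottleneck 2, flow now 19.
No augmenting path remains; maximum flow = 19.
In the residual graph, reachable from Hall: {Hall, u6, u7}.
Min-cut edges: Hall→u1 (6), Hall→u3 (2), Hall→Exit (6), u6→Exit (5); capacity 6 + 2 + 6 + 5 = 19.
This cut is saturated, so no flow can exceed 19.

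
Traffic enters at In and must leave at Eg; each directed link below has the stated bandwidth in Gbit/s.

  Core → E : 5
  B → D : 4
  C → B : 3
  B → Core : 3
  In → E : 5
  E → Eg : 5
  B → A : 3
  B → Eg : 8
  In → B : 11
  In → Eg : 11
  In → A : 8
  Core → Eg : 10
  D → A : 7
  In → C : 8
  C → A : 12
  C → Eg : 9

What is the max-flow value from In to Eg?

Augment In→Eg: bottleneck 11, flow now 11.
Augment In→B→Eg: bottleneck 8, flow now 19.
Augment In→C→Eg: bottleneck 8, flow now 27.
Augment In→E→Eg: bottleneck 5, flow now 32.
Augment In→B→Core→Eg: bottleneck 3, flow now 35.
No augmenting path remains; maximum flow = 35.
In the residual graph, reachable from In: {In, A}.
Min-cut edges: In→B (11), In→C (8), In→E (5), In→Eg (11); capacity 11 + 8 + 5 + 11 = 35.
This cut is saturated, so no flow can exceed 35.

35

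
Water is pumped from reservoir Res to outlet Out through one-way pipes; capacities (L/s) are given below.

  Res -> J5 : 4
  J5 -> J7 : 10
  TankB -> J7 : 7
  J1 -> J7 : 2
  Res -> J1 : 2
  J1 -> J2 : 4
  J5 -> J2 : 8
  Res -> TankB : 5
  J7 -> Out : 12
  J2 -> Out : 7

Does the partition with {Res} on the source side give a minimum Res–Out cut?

Given cut capacity: 5 + 2 + 4 = 11.
Augment Res→TankB→J7→Out: bottleneck 5, flow now 5.
Augment Res→J1→J2→Out: bottleneck 2, flow now 7.
Augment Res→J5→J2→Out: bottleneck 4, flow now 11.
No augmenting path remains; maximum flow = 11.
Cut capacity 11 equals the max flow, so it is a minimum cut.

Yes — it is a minimum cut (capacity 11).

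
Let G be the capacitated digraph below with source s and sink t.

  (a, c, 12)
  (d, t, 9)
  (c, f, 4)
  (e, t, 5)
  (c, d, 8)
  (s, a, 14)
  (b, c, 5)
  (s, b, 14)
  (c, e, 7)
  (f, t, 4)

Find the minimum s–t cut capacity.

17

Augment s→a→c→d→t: bottleneck 8, flow now 8.
Augment s→a→c→e→t: bottleneck 4, flow now 12.
Augment s→b→c→e→t: bottleneck 1, flow now 13.
Augment s→b→c→f→t: bottleneck 4, flow now 17.
No augmenting path remains; maximum flow = 17.
By max-flow min-cut, the minimum cut capacity equals the max flow.
In the residual graph, reachable from s: {s, a, b}.
Min-cut edges: a→c (12), b→c (5); capacity 12 + 5 = 17.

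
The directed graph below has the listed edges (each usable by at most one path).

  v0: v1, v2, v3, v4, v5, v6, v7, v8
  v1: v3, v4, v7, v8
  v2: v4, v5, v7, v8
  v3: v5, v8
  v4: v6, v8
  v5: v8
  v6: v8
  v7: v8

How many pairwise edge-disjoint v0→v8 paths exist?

8

Assign every edge capacity 1; by Menger, the answer equals the max flow.
Path v0→v8 (+1); total 1.
Path v0→v1→v8 (+1); total 2.
Path v0→v2→v8 (+1); total 3.
Path v0→v3→v8 (+1); total 4.
Path v0→v4→v8 (+1); total 5.
Path v0→v5→v8 (+1); total 6.
Path v0→v6→v8 (+1); total 7.
Path v0→v7→v8 (+1); total 8.
No residual v0→v8 path; max flow = 8.
Certifying cut of size 8: {v0→v1, v0→v2, v0→v3, v0→v4, v0→v5, v0→v6, v0→v7, v0→v8}.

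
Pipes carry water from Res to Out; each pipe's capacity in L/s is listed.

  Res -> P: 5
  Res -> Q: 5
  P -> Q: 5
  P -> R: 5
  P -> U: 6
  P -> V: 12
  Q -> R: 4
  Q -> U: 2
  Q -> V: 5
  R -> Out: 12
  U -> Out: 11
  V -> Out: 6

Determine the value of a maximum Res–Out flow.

Augment Res→P→R→Out: bottleneck 5, flow now 5.
Augment Res→Q→R→Out: bottleneck 4, flow now 9.
Augment Res→Q→U→Out: bottleneck 1, flow now 10.
No augmenting path remains; maximum flow = 10.
In the residual graph, reachable from Res: {Res}.
Min-cut edges: Res→P (5), Res→Q (5); capacity 5 + 5 = 10.
This cut is saturated, so no flow can exceed 10.

10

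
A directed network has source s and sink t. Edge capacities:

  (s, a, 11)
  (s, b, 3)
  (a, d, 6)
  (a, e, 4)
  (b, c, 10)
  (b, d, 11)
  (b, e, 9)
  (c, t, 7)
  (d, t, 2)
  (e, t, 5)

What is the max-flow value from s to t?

Augment s→a→d→t: bottleneck 2, flow now 2.
Augment s→a→e→t: bottleneck 4, flow now 6.
Augment s→b→c→t: bottleneck 3, flow now 9.
No augmenting path remains; maximum flow = 9.
In the residual graph, reachable from s: {s, a, d}.
Min-cut edges: s→b (3), a→e (4), d→t (2); capacity 3 + 4 + 2 = 9.
This cut is saturated, so no flow can exceed 9.

9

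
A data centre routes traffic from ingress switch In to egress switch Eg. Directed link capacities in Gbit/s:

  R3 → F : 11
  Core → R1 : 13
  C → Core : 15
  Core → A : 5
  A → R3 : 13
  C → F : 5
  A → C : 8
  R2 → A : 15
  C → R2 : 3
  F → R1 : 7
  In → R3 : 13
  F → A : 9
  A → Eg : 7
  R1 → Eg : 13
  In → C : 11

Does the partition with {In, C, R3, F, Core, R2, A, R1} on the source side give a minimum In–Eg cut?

Given cut capacity: 7 + 13 = 20.
Augment In→C→F→A→Eg: bottleneck 5, flow now 5.
Augment In→C→Core→A→Eg: bottleneck 2, flow now 7.
Augment In→C→Core→R1→Eg: bottleneck 4, flow now 11.
Augment In→R3→F→R1→Eg: bottleneck 7, flow now 18.
Augment In→R3→F→C→Core→R1→Eg: bottleneck 2, flow now 20. (uses reverse residual edge)
No augmenting path remains; maximum flow = 20.
Cut capacity 20 equals the max flow, so it is a minimum cut.

Yes — it is a minimum cut (capacity 20).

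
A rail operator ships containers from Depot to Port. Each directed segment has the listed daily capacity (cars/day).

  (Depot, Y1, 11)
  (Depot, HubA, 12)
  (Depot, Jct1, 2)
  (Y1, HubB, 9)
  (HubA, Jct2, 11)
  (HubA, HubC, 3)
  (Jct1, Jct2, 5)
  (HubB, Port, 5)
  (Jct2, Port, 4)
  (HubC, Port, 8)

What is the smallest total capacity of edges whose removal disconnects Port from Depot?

Augment Depot→Y1→HubB→Port: bottleneck 5, flow now 5.
Augment Depot→HubA→Jct2→Port: bottleneck 4, flow now 9.
Augment Depot→HubA→HubC→Port: bottleneck 3, flow now 12.
No augmenting path remains; maximum flow = 12.
By max-flow min-cut, the minimum cut capacity equals the max flow.
In the residual graph, reachable from Depot: {Depot, Y1, HubA, Jct1, HubB, Jct2}.
Min-cut edges: HubA→HubC (3), HubB→Port (5), Jct2→Port (4); capacity 3 + 5 + 4 = 12.

12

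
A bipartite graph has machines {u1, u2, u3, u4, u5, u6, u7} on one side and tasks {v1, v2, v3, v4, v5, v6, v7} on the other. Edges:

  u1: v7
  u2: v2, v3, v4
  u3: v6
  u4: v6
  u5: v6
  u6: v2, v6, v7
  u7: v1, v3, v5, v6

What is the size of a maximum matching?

Unit-capacity flow: source→left, listed edges, right→sink; max matching = max flow.
Augmenting path u1→v7 (+1); matched 1.
Augmenting path u2→v2 (+1); matched 2.
Augmenting path u3→v6 (+1); matched 3.
Augmenting path u7→v1 (+1); matched 4.
Augmenting path u6→v2→u2→v3 (+1); matched 5.
No augmenting path remains; maximum matching = 5.
König certificate: {u1, u2, u6, u7, v6} is a vertex cover of size 5 (every listed pair touches it), so no matching can be larger.

5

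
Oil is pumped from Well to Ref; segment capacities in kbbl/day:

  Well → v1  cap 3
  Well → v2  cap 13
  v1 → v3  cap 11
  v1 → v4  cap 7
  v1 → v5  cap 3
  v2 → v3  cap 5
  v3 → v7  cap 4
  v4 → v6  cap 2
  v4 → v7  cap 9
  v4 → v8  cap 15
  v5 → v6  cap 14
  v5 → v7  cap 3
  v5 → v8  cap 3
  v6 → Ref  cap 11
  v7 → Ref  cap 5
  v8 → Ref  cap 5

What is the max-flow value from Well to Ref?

7

Augment Well→v1→v3→v7→Ref: bottleneck 3, flow now 3.
Augment Well→v2→v3→v7→Ref: bottleneck 1, flow now 4.
Augment Well→v2→v3→v1→v4→v6→Ref: bottleneck 2, flow now 6. (uses reverse residual edge)
Augment Well→v2→v3→v1→v4→v7→Ref: bottleneck 1, flow now 7. (uses reverse residual edge)
No augmenting path remains; maximum flow = 7.
In the residual graph, reachable from Well: {Well, v2, v3}.
Min-cut edges: Well→v1 (3), v3→v7 (4); capacity 3 + 4 = 7.
This cut is saturated, so no flow can exceed 7.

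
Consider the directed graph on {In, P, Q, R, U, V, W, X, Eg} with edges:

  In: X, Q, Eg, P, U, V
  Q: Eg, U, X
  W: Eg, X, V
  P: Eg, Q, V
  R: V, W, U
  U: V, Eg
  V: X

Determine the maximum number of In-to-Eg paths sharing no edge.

Assign every edge capacity 1; by Menger, the answer equals the max flow.
Path In→Eg (+1); total 1.
Path In→P→Eg (+1); total 2.
Path In→Q→Eg (+1); total 3.
Path In→U→Eg (+1); total 4.
No residual In→Eg path; max flow = 4.
Certifying cut of size 4: {In→Eg, In→P, In→Q, In→U}.

4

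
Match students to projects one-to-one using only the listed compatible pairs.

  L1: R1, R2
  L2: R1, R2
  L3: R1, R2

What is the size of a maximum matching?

Unit-capacity flow: source→left, listed edges, right→sink; max matching = max flow.
Augmenting path L1→R1 (+1); matched 1.
Augmenting path L2→R2 (+1); matched 2.
No augmenting path remains; maximum matching = 2.
König certificate: {R1, R2} is a vertex cover of size 2 (every listed pair touches it), so no matching can be larger.

2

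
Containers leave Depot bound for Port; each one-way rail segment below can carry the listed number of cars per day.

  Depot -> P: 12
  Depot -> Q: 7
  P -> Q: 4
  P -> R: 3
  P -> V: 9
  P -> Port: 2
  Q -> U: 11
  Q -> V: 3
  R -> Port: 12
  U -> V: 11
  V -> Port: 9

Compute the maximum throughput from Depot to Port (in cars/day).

Augment Depot→P→Port: bottleneck 2, flow now 2.
Augment Depot→P→R→Port: bottleneck 3, flow now 5.
Augment Depot→P→V→Port: bottleneck 7, flow now 12.
Augment Depot→Q→V→Port: bottleneck 2, flow now 14.
No augmenting path remains; maximum flow = 14.
In the residual graph, reachable from Depot: {Depot, P, Q, U, V}.
Min-cut edges: P→R (3), P→Port (2), V→Port (9); capacity 3 + 2 + 9 = 14.
This cut is saturated, so no flow can exceed 14.

14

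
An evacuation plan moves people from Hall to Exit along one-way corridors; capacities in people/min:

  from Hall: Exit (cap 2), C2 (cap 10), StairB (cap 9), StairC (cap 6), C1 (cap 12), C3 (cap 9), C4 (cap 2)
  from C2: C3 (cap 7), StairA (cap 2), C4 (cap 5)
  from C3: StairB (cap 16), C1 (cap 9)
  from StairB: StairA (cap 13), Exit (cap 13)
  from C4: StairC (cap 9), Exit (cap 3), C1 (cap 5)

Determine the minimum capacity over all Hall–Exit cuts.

Augment Hall→Exit: bottleneck 2, flow now 2.
Augment Hall→StairB→Exit: bottleneck 9, flow now 11.
Augment Hall→C4→Exit: bottleneck 2, flow now 13.
Augment Hall→C2→C4→Exit: bottleneck 1, flow now 14.
Augment Hall→C3→StairB→Exit: bottleneck 4, flow now 18.
No augmenting path remains; maximum flow = 18.
By max-flow min-cut, the minimum cut capacity equals the max flow.
In the residual graph, reachable from Hall: {Hall, C2, C3, StairB, C4, StairC, C1, StairA}.
Min-cut edges: Hall→Exit (2), StairB→Exit (13), C4→Exit (3); capacity 2 + 13 + 3 = 18.

18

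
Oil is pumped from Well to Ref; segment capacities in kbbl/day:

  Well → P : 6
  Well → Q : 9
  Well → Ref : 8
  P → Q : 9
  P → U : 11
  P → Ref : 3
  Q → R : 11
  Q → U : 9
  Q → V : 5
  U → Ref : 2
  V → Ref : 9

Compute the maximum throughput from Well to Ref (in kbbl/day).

Augment Well→Ref: bottleneck 8, flow now 8.
Augment Well→P→Ref: bottleneck 3, flow now 11.
Augment Well→P→U→Ref: bottleneck 2, flow now 13.
Augment Well→Q→V→Ref: bottleneck 5, flow now 18.
No augmenting path remains; maximum flow = 18.
In the residual graph, reachable from Well: {Well, P, Q, R, U}.
Min-cut edges: Well→Ref (8), P→Ref (3), Q→V (5), U→Ref (2); capacity 8 + 3 + 5 + 2 = 18.
This cut is saturated, so no flow can exceed 18.

18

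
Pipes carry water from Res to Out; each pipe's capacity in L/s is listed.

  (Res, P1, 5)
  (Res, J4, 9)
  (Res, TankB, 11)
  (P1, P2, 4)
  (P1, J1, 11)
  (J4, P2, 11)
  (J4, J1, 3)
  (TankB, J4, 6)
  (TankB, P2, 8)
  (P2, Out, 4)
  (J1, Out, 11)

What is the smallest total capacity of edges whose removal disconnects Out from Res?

Augment Res→P1→P2→Out: bottleneck 4, flow now 4.
Augment Res→P1→J1→Out: bottleneck 1, flow now 5.
Augment Res→J4→J1→Out: bottleneck 3, flow now 8.
Augment Res→J4→P2→P1→J1→Out: bottleneck 4, flow now 12. (uses reverse residual edge)
No augmenting path remains; maximum flow = 12.
By max-flow min-cut, the minimum cut capacity equals the max flow.
In the residual graph, reachable from Res: {Res, J4, TankB, P2}.
Min-cut edges: Res→P1 (5), J4→J1 (3), P2→Out (4); capacity 5 + 3 + 4 = 12.

12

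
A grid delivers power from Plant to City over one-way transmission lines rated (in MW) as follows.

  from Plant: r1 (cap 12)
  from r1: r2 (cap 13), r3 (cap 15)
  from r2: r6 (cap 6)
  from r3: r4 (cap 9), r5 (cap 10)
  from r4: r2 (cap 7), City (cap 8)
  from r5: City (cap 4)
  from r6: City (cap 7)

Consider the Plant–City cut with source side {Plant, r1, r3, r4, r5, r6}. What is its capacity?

Edges leaving {Plant, r1, r3, r4, r5, r6}: r1→r2 (13), r4→r2 (7), r4→City (8), r5→City (4), r6→City (7).
Cut capacity = 13 + 7 + 8 + 4 + 7 = 39.

39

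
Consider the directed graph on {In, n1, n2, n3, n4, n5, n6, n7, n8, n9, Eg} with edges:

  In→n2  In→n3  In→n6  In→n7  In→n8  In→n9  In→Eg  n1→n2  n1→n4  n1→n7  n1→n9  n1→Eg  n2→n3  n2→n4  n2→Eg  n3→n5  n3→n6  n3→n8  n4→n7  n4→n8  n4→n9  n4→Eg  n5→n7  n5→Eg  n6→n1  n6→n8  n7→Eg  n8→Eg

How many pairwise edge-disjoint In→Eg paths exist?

6

Assign every edge capacity 1; by Menger, the answer equals the max flow.
Path In→Eg (+1); total 1.
Path In→n2→Eg (+1); total 2.
Path In→n7→Eg (+1); total 3.
Path In→n8→Eg (+1); total 4.
Path In→n3→n5→Eg (+1); total 5.
Path In→n6→n1→Eg (+1); total 6.
No residual In→Eg path; max flow = 6.
Certifying cut of size 6: {In→Eg, In→n2, In→n3, In→n6, In→n7, In→n8}.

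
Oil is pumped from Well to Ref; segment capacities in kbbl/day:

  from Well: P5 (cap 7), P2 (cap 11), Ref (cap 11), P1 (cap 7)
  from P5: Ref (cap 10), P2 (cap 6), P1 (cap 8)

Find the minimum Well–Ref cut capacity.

Augment Well→Ref: bottleneck 11, flow now 11.
Augment Well→P5→Ref: bottleneck 7, flow now 18.
No augmenting path remains; maximum flow = 18.
By max-flow min-cut, the minimum cut capacity equals the max flow.
In the residual graph, reachable from Well: {Well, P2, P1}.
Min-cut edges: Well→P5 (7), Well→Ref (11); capacity 7 + 11 = 18.

18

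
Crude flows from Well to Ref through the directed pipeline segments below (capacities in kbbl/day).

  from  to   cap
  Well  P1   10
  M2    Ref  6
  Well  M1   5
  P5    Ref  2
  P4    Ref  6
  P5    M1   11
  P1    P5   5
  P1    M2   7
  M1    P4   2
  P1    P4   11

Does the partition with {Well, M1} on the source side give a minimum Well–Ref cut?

Yes — it is a minimum cut (capacity 12).

Given cut capacity: 10 + 2 = 12.
Augment Well→M1→P4→Ref: bottleneck 2, flow now 2.
Augment Well→P1→P4→Ref: bottleneck 4, flow now 6.
Augment Well→P1→M2→Ref: bottleneck 6, flow now 12.
No augmenting path remains; maximum flow = 12.
Cut capacity 12 equals the max flow, so it is a minimum cut.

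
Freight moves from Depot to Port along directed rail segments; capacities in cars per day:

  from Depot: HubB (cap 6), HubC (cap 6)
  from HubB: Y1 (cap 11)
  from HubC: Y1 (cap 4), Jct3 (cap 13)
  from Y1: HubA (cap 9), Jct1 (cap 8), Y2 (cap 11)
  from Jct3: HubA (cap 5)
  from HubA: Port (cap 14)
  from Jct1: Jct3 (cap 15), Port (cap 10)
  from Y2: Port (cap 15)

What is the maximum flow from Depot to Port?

Augment Depot→HubB→Y1→HubA→Port: bottleneck 6, flow now 6.
Augment Depot→HubC→Y1→HubA→Port: bottleneck 3, flow now 9.
Augment Depot→HubC→Y1→Jct1→Port: bottleneck 1, flow now 10.
Augment Depot→HubC→Jct3→HubA→Port: bottleneck 2, flow now 12.
No augmenting path remains; maximum flow = 12.
In the residual graph, reachable from Depot: {Depot}.
Min-cut edges: Depot→HubB (6), Depot→HubC (6); capacity 6 + 6 = 12.
This cut is saturated, so no flow can exceed 12.

12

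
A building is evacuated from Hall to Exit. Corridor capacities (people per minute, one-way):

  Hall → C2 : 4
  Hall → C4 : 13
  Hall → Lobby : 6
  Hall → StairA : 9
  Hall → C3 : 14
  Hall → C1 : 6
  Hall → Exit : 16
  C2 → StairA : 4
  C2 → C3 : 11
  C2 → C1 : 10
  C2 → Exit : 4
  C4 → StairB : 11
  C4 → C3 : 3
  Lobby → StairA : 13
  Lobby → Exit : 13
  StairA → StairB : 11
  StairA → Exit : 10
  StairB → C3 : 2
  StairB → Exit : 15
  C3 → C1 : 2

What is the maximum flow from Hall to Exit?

Augment Hall→Exit: bottleneck 16, flow now 16.
Augment Hall→C2→Exit: bottleneck 4, flow now 20.
Augment Hall→Lobby→Exit: bottleneck 6, flow now 26.
Augment Hall→StairA→Exit: bottleneck 9, flow now 35.
Augment Hall→C4→StairB→Exit: bottleneck 11, flow now 46.
No augmenting path remains; maximum flow = 46.
In the residual graph, reachable from Hall: {Hall, C4, C3, C1}.
Min-cut edges: Hall→C2 (4), Hall→Lobby (6), Hall→StairA (9), Hall→Exit (16), C4→StairB (11); capacity 4 + 6 + 9 + 16 + 11 = 46.
This cut is saturated, so no flow can exceed 46.

46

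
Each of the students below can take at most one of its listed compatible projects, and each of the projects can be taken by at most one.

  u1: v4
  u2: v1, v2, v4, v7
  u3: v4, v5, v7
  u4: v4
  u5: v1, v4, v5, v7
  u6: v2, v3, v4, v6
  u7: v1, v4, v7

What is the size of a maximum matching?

Unit-capacity flow: source→left, listed edges, right→sink; max matching = max flow.
Augmenting path u1→v4 (+1); matched 1.
Augmenting path u2→v1 (+1); matched 2.
Augmenting path u3→v5 (+1); matched 3.
Augmenting path u5→v7 (+1); matched 4.
Augmenting path u6→v2 (+1); matched 5.
Augmenting path u7→v1→u2→v2→u6→v3 (+1); matched 6.
No augmenting path remains; maximum matching = 6.
König certificate: {u2, u3, u5, u6, u7, v4} is a vertex cover of size 6 (every listed pair touches it), so no matching can be larger.

6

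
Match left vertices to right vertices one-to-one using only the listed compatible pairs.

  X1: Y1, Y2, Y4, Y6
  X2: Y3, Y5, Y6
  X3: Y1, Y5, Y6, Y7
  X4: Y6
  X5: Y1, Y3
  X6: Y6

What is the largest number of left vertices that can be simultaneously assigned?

5

Unit-capacity flow: source→left, listed edges, right→sink; max matching = max flow.
Augmenting path X1→Y1 (+1); matched 1.
Augmenting path X2→Y3 (+1); matched 2.
Augmenting path X3→Y5 (+1); matched 3.
Augmenting path X4→Y6 (+1); matched 4.
Augmenting path X5→Y1→X1→Y2 (+1); matched 5.
No augmenting path remains; maximum matching = 5.
König certificate: {X1, X2, X3, X5, Y6} is a vertex cover of size 5 (every listed pair touches it), so no matching can be larger.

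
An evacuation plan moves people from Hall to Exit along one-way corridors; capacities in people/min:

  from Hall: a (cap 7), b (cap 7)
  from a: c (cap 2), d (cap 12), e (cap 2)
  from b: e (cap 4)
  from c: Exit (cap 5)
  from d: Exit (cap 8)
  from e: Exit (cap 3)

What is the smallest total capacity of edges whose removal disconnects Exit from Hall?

10

Augment Hall→a→c→Exit: bottleneck 2, flow now 2.
Augment Hall→a→d→Exit: bottleneck 5, flow now 7.
Augment Hall→b→e→Exit: bottleneck 3, flow now 10.
No augmenting path remains; maximum flow = 10.
By max-flow min-cut, the minimum cut capacity equals the max flow.
In the residual graph, reachable from Hall: {Hall, b, e}.
Min-cut edges: Hall→a (7), e→Exit (3); capacity 7 + 3 = 10.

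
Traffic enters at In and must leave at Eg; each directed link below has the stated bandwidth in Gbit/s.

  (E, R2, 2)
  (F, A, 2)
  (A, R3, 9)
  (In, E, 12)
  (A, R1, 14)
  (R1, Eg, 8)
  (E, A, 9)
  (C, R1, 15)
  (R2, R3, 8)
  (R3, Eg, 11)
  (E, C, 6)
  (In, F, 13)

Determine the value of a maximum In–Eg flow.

14

Augment In→E→C→R1→Eg: bottleneck 6, flow now 6.
Augment In→E→A→R1→Eg: bottleneck 2, flow now 8.
Augment In→E→A→R3→Eg: bottleneck 4, flow now 12.
Augment In→F→A→R3→Eg: bottleneck 2, flow now 14.
No augmenting path remains; maximum flow = 14.
In the residual graph, reachable from In: {In, F}.
Min-cut edges: In→E (12), F→A (2); capacity 12 + 2 = 14.
This cut is saturated, so no flow can exceed 14.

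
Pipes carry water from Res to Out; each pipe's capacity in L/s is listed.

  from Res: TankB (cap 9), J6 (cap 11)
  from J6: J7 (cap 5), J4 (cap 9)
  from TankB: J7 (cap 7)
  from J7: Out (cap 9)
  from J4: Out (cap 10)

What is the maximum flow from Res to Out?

18

Augment Res→J6→J7→Out: bottleneck 5, flow now 5.
Augment Res→J6→J4→Out: bottleneck 6, flow now 11.
Augment Res→TankB→J7→Out: bottleneck 4, flow now 15.
Augment Res→TankB→J7→J6→J4→Out: bottleneck 3, flow now 18. (uses reverse residual edge)
No augmenting path remains; maximum flow = 18.
In the residual graph, reachable from Res: {Res, TankB}.
Min-cut edges: Res→J6 (11), TankB→J7 (7); capacity 11 + 7 = 18.
This cut is saturated, so no flow can exceed 18.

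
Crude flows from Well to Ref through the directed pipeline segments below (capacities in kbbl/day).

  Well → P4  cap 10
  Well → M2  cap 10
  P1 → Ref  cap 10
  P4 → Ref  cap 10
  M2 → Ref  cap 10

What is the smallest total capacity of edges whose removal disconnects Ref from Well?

Augment Well→P4→Ref: bottleneck 10, flow now 10.
Augment Well→M2→Ref: bottleneck 10, flow now 20.
No augmenting path remains; maximum flow = 20.
By max-flow min-cut, the minimum cut capacity equals the max flow.
In the residual graph, reachable from Well: {Well}.
Min-cut edges: Well→P4 (10), Well→M2 (10); capacity 10 + 10 = 20.

20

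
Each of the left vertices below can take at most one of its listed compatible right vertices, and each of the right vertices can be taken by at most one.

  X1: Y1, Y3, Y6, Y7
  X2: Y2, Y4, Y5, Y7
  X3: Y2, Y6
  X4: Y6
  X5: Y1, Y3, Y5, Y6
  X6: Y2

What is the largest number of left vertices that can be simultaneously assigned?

5

Unit-capacity flow: source→left, listed edges, right→sink; max matching = max flow.
Augmenting path X1→Y1 (+1); matched 1.
Augmenting path X2→Y2 (+1); matched 2.
Augmenting path X3→Y6 (+1); matched 3.
Augmenting path X5→Y3 (+1); matched 4.
Augmenting path X6→Y2→X2→Y4 (+1); matched 5.
No augmenting path remains; maximum matching = 5.
König certificate: {X1, X2, X5, Y2, Y6} is a vertex cover of size 5 (every listed pair touches it), so no matching can be larger.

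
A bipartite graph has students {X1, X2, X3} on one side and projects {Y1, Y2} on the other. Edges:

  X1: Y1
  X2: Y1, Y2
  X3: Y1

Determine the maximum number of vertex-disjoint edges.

Unit-capacity flow: source→left, listed edges, right→sink; max matching = max flow.
Augmenting path X1→Y1 (+1); matched 1.
Augmenting path X2→Y2 (+1); matched 2.
No augmenting path remains; maximum matching = 2.
König certificate: {X2, Y1} is a vertex cover of size 2 (every listed pair touches it), so no matching can be larger.

2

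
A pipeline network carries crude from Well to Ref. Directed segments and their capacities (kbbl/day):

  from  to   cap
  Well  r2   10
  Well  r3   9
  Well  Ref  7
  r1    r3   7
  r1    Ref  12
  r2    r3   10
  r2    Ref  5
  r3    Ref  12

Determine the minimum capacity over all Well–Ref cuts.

Augment Well→Ref: bottleneck 7, flow now 7.
Augment Well→r2→Ref: bottleneck 5, flow now 12.
Augment Well→r3→Ref: bottleneck 9, flow now 21.
Augment Well→r2→r3→Ref: bottleneck 3, flow now 24.
No augmenting path remains; maximum flow = 24.
By max-flow min-cut, the minimum cut capacity equals the max flow.
In the residual graph, reachable from Well: {Well, r2, r3}.
Min-cut edges: Well→Ref (7), r2→Ref (5), r3→Ref (12); capacity 7 + 5 + 12 = 24.

24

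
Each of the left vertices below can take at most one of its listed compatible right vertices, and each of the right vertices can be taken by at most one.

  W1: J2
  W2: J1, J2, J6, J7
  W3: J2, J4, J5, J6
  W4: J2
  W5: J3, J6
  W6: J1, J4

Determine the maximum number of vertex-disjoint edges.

5

Unit-capacity flow: source→left, listed edges, right→sink; max matching = max flow.
Augmenting path W1→J2 (+1); matched 1.
Augmenting path W2→J1 (+1); matched 2.
Augmenting path W3→J4 (+1); matched 3.
Augmenting path W5→J3 (+1); matched 4.
Augmenting path W6→J1→W2→J6 (+1); matched 5.
No augmenting path remains; maximum matching = 5.
König certificate: {W2, W3, W5, W6, J2} is a vertex cover of size 5 (every listed pair touches it), so no matching can be larger.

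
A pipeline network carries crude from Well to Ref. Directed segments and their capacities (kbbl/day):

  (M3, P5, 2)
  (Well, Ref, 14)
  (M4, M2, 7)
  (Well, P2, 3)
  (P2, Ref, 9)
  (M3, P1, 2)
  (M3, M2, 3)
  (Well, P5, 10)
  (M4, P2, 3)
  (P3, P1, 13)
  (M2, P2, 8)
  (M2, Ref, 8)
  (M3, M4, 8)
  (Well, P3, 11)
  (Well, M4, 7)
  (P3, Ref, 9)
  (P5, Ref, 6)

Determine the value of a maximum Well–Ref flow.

39

Augment Well→Ref: bottleneck 14, flow now 14.
Augment Well→P3→Ref: bottleneck 9, flow now 23.
Augment Well→P5→Ref: bottleneck 6, flow now 29.
Augment Well→P2→Ref: bottleneck 3, flow now 32.
Augment Well→M4→M2→Ref: bottleneck 7, flow now 39.
No augmenting path remains; maximum flow = 39.
In the residual graph, reachable from Well: {Well, P3, P5, P1}.
Min-cut edges: Well→M4 (7), Well→P2 (3), Well→Ref (14), P3→Ref (9), P5→Ref (6); capacity 7 + 3 + 14 + 9 + 6 = 39.
This cut is saturated, so no flow can exceed 39.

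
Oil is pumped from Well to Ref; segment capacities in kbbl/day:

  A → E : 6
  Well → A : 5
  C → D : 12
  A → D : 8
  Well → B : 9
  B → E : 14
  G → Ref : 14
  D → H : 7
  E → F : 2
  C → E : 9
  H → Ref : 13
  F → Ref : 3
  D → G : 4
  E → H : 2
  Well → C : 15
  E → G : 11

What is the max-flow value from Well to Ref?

Augment Well→A→D→G→Ref: bottleneck 4, flow now 4.
Augment Well→A→D→H→Ref: bottleneck 1, flow now 5.
Augment Well→B→E→F→Ref: bottleneck 2, flow now 7.
Augment Well→B→E→G→Ref: bottleneck 7, flow now 14.
Augment Well→C→D→H→Ref: bottleneck 6, flow now 20.
Augment Well→C→E→G→Ref: bottleneck 3, flow now 23.
Augment Well→C→E→H→Ref: bottleneck 2, flow now 25.
No augmenting path remains; maximum flow = 25.
In the residual graph, reachable from Well: {Well, A, B, C, D, E, G}.
Min-cut edges: D→H (7), E→F (2), E→H (2), G→Ref (14); capacity 7 + 2 + 2 + 14 = 25.
This cut is saturated, so no flow can exceed 25.

25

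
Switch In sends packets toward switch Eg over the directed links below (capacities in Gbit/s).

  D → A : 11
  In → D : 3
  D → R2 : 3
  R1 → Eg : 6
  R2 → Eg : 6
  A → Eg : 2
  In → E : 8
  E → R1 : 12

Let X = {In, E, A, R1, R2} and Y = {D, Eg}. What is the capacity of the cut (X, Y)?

Edges leaving {In, E, A, R1, R2}: In→D (3), A→Eg (2), R1→Eg (6), R2→Eg (6).
Cut capacity = 3 + 2 + 6 + 6 = 17.

17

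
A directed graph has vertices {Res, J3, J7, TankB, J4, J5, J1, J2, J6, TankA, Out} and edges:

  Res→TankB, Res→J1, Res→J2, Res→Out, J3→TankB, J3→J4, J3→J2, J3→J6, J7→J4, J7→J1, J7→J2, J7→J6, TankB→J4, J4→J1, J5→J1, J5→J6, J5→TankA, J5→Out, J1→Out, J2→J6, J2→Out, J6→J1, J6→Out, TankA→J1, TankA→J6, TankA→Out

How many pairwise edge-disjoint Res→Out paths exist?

Assign every edge capacity 1; by Menger, the answer equals the max flow.
Path Res→Out (+1); total 1.
Path Res→J1→Out (+1); total 2.
Path Res→J2→Out (+1); total 3.
No residual Res→Out path; max flow = 3.
Certifying cut of size 3: {J1→Out, Res→J2, Res→Out}.

3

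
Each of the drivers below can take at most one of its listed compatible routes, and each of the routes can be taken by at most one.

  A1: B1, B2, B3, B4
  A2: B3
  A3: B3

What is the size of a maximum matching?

Unit-capacity flow: source→left, listed edges, right→sink; max matching = max flow.
Augmenting path A1→B1 (+1); matched 1.
Augmenting path A2→B3 (+1); matched 2.
No augmenting path remains; maximum matching = 2.
König certificate: {A1, B3} is a vertex cover of size 2 (every listed pair touches it), so no matching can be larger.

2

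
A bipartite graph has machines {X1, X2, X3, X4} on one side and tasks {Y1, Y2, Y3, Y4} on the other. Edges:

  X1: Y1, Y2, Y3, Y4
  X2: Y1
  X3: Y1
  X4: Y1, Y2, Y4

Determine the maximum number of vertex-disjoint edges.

3

Unit-capacity flow: source→left, listed edges, right→sink; max matching = max flow.
Augmenting path X1→Y1 (+1); matched 1.
Augmenting path X4→Y2 (+1); matched 2.
Augmenting path X2→Y1→X1→Y3 (+1); matched 3.
No augmenting path remains; maximum matching = 3.
König certificate: {X1, X4, Y1} is a vertex cover of size 3 (every listed pair touches it), so no matching can be larger.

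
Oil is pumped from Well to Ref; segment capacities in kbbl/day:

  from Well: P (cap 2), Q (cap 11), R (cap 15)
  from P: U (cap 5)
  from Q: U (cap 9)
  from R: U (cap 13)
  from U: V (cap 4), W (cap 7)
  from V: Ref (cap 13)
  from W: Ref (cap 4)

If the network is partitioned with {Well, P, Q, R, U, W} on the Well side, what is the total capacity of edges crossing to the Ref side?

8

Edges leaving {Well, P, Q, R, U, W}: U→V (4), W→Ref (4).
Cut capacity = 4 + 4 = 8.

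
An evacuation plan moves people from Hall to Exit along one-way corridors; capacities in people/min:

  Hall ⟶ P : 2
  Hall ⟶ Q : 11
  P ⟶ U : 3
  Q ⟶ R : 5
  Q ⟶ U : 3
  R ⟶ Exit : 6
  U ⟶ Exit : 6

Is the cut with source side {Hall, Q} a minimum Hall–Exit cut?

Yes — it is a minimum cut (capacity 10).

Given cut capacity: 2 + 5 + 3 = 10.
Augment Hall→P→U→Exit: bottleneck 2, flow now 2.
Augment Hall→Q→R→Exit: bottleneck 5, flow now 7.
Augment Hall→Q→U→Exit: bottleneck 3, flow now 10.
No augmenting path remains; maximum flow = 10.
Cut capacity 10 equals the max flow, so it is a minimum cut.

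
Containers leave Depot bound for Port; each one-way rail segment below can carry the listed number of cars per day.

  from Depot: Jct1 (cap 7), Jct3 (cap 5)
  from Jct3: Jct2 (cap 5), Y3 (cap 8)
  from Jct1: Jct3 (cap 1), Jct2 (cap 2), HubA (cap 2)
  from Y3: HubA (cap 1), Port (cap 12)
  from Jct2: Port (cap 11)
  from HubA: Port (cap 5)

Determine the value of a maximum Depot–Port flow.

Augment Depot→Jct3→Y3→Port: bottleneck 5, flow now 5.
Augment Depot→Jct1→Jct2→Port: bottleneck 2, flow now 7.
Augment Depot→Jct1→HubA→Port: bottleneck 2, flow now 9.
Augment Depot→Jct1→Jct3→Y3→Port: bottleneck 1, flow now 10.
No augmenting path remains; maximum flow = 10.
In the residual graph, reachable from Depot: {Depot, Jct1}.
Min-cut edges: Depot→Jct3 (5), Jct1→Jct3 (1), Jct1→Jct2 (2), Jct1→HubA (2); capacity 5 + 1 + 2 + 2 = 10.
This cut is saturated, so no flow can exceed 10.

10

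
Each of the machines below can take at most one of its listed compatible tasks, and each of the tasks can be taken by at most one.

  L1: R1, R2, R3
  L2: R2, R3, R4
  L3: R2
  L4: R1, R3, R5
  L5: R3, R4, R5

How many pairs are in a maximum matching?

Unit-capacity flow: source→left, listed edges, right→sink; max matching = max flow.
Augmenting path L1→R1 (+1); matched 1.
Augmenting path L2→R2 (+1); matched 2.
Augmenting path L4→R3 (+1); matched 3.
Augmenting path L5→R4 (+1); matched 4.
Augmenting path L3→R2→L2→R3→L4→R5 (+1); matched 5.
No augmenting path remains; maximum matching = 5.
König certificate: {L1, L2, L3, L4, L5} is a vertex cover of size 5 (every listed pair touches it), so no matching can be larger.

5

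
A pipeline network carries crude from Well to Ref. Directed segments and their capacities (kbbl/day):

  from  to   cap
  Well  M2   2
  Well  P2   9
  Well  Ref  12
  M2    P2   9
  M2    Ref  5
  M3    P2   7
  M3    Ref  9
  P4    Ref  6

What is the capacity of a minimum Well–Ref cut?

Augment Well→Ref: bottleneck 12, flow now 12.
Augment Well→M2→Ref: bottleneck 2, flow now 14.
No augmenting path remains; maximum flow = 14.
By max-flow min-cut, the minimum cut capacity equals the max flow.
In the residual graph, reachable from Well: {Well, P2}.
Min-cut edges: Well→M2 (2), Well→Ref (12); capacity 2 + 12 = 14.

14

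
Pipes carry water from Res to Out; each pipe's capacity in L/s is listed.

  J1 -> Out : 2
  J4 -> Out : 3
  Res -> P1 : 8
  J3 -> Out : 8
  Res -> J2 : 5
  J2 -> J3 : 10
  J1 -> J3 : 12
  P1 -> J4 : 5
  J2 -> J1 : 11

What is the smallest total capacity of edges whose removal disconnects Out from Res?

8

Augment Res→P1→J4→Out: bottleneck 3, flow now 3.
Augment Res→J2→J1→Out: bottleneck 2, flow now 5.
Augment Res→J2→J3→Out: bottleneck 3, flow now 8.
No augmenting path remains; maximum flow = 8.
By max-flow min-cut, the minimum cut capacity equals the max flow.
In the residual graph, reachable from Res: {Res, P1, J4}.
Min-cut edges: Res→J2 (5), J4→Out (3); capacity 5 + 3 = 8.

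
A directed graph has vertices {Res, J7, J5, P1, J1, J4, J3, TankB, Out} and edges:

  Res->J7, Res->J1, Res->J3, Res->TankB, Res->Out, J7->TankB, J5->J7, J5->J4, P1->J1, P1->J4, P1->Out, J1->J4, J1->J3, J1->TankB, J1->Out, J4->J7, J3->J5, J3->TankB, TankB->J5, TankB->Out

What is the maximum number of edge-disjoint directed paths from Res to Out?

Assign every edge capacity 1; by Menger, the answer equals the max flow.
Path Res→Out (+1); total 1.
Path Res→J1→Out (+1); total 2.
Path Res→TankB→Out (+1); total 3.
No residual Res→Out path; max flow = 3.
Certifying cut of size 3: {Res→J1, Res→Out, TankB→Out}.

3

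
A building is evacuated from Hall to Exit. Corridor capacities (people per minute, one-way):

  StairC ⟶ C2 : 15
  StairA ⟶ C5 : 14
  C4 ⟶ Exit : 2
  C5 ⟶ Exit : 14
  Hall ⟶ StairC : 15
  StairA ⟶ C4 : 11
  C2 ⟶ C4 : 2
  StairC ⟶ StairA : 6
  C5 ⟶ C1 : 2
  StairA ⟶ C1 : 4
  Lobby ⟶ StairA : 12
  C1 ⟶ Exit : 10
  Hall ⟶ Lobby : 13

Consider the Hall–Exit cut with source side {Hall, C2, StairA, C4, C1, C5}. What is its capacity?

54

Edges leaving {Hall, C2, StairA, C4, C1, C5}: Hall→StairC (15), Hall→Lobby (13), C4→Exit (2), C1→Exit (10), C5→Exit (14).
Cut capacity = 15 + 13 + 2 + 10 + 14 = 54.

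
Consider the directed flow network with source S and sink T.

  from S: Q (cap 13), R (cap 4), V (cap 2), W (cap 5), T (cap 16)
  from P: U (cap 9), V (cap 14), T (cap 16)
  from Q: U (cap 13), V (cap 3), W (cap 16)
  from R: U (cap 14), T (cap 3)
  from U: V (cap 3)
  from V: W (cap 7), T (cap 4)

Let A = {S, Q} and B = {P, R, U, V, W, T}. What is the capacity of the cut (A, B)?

59

Edges leaving {S, Q}: S→R (4), S→V (2), S→W (5), S→T (16), Q→U (13), Q→V (3), Q→W (16).
Cut capacity = 4 + 2 + 5 + 16 + 13 + 3 + 16 = 59.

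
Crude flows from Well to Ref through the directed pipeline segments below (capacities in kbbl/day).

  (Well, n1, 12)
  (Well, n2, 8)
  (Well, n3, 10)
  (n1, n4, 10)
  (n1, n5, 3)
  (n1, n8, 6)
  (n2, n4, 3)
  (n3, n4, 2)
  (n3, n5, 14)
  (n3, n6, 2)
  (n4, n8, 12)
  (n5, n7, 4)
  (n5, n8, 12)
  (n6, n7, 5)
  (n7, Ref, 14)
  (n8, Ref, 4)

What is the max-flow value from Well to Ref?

Augment Well→n1→n8→Ref: bottleneck 4, flow now 4.
Augment Well→n1→n5→n7→Ref: bottleneck 3, flow now 7.
Augment Well→n3→n5→n7→Ref: bottleneck 1, flow now 8.
Augment Well→n3→n6→n7→Ref: bottleneck 2, flow now 10.
No augmenting path remains; maximum flow = 10.
In the residual graph, reachable from Well: {Well, n1, n2, n3, n4, n5, n8}.
Min-cut edges: n3→n6 (2), n5→n7 (4), n8→Ref (4); capacity 2 + 4 + 4 = 10.
This cut is saturated, so no flow can exceed 10.

10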